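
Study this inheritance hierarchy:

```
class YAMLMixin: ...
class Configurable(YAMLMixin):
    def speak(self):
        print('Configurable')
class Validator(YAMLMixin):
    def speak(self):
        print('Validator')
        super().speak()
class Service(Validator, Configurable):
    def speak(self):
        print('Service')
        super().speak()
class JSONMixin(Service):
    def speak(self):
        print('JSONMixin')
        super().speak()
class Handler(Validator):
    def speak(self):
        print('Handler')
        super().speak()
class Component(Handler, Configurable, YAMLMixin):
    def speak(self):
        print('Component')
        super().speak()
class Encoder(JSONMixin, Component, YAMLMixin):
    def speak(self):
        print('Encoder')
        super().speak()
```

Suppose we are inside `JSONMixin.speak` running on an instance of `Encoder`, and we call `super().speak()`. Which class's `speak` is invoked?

Service

L[Encoder] = Encoder + merge(L[JSONMixin], L[Component], L[YAMLMixin], [JSONMixin Component YAMLMixin])
  take JSONMixin:  [JSONMixin Service Validator Configurable YAMLMixin object] + [Component Handler Validator Configurable YAMLMixin object] + [YAMLMixin object] + [JSONMixin Component YAMLMixin]
  take Service:  [Service Validator Configurable YAMLMixin object] + [Component Handler Validator Configurable YAMLMixin object] + [YAMLMixin object] + [Component YAMLMixin]
  take Component:  [Validator Configurable YAMLMixin object] + [Component Handler Validator Configurable YAMLMixin object] + [YAMLMixin object] + [Component YAMLMixin]
  take Handler:  [Validator Configurable YAMLMixin object] + [Handler Validator Configurable YAMLMixin object] + [YAMLMixin object] + [YAMLMixin]
  take Validator:  [Validator Configurable YAMLMixin object] + [Validator Configurable YAMLMixin object] + [YAMLMixin object] + [YAMLMixin]
  take Configurable:  [Configurable YAMLMixin object] + [Configurable YAMLMixin object] + [YAMLMixin object] + [YAMLMixin]
  take YAMLMixin:  [YAMLMixin object] + [YAMLMixin object] + [YAMLMixin object] + [YAMLMixin]
  take object:  [object] + [object] + [object]
MRO: Encoder JSONMixin Service Component Handler Validator Configurable YAMLMixin object
super() in JSONMixin.speak on a Encoder instance goes to the class after JSONMixin in Encoder's MRO: Service.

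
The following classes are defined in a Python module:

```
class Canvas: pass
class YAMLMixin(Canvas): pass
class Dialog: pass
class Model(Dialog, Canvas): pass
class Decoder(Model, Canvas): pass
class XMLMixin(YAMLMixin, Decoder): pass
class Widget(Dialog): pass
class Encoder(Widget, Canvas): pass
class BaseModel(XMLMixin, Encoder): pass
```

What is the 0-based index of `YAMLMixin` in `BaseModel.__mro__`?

2

L[BaseModel] = BaseModel + merge(L[XMLMixin], L[Encoder], [XMLMixin Encoder])
  take XMLMixin:  [XMLMixin YAMLMixin Decoder Model Dialog Canvas object] + [Encoder Widget Dialog Canvas object] + [XMLMixin Encoder]
  take YAMLMixin:  [YAMLMixin Decoder Model Dialog Canvas object] + [Encoder Widget Dialog Canvas object] + [Encoder]
  take Decoder:  [Decoder Model Dialog Canvas object] + [Encoder Widget Dialog Canvas object] + [Encoder]
  take Model:  [Model Dialog Canvas object] + [Encoder Widget Dialog Canvas object] + [Encoder]
  take Encoder:  [Dialog Canvas object] + [Encoder Widget Dialog Canvas object] + [Encoder]
  take Widget:  [Dialog Canvas object] + [Widget Dialog Canvas object]
  take Dialog:  [Dialog Canvas object] + [Dialog Canvas object]
  take Canvas:  [Canvas object] + [Canvas object]
  take object:  [object] + [object]
MRO: BaseModel XMLMixin YAMLMixin Decoder Model Encoder Widget Dialog Canvas object
YAMLMixin sits at index 2.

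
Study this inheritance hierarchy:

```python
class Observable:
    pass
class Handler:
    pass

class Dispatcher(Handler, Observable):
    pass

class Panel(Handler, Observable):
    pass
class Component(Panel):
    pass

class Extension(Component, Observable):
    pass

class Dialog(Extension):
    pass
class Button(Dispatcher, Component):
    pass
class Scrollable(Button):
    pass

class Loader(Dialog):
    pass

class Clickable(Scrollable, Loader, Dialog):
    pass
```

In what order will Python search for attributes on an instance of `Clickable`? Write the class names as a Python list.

L[Clickable] = Clickable + merge(L[Scrollable], L[Loader], L[Dialog], [Scrollable Loader Dialog])
  take Scrollable:  [Scrollable Button Dispatcher Component Panel Handler Observable object] + [Loader Dialog Extension Component Panel Handler Observable object] + [Dialog Extension Component Panel Handler Observable object] + [Scrollable Loader Dialog]
  take Button:  [Button Dispatcher Component Panel Handler Observable object] + [Loader Dialog Extension Component Panel Handler Observable object] + [Dialog Extension Component Panel Handler Observable object] + [Loader Dialog]
  take Dispatcher:  [Dispatcher Component Panel Handler Observable object] + [Loader Dialog Extension Component Panel Handler Observable object] + [Dialog Extension Component Panel Handler Observable object] + [Loader Dialog]
  take Loader:  [Component Panel Handler Observable object] + [Loader Dialog Extension Component Panel Handler Observable object] + [Dialog Extension Component Panel Handler Observable object] + [Loader Dialog]
  take Dialog:  [Component Panel Handler Observable object] + [Dialog Extension Component Panel Handler Observable object] + [Dialog Extension Component Panel Handler Observable object] + [Dialog]
  take Extension:  [Component Panel Handler Observable object] + [Extension Component Panel Handler Observable object] + [Extension Component Panel Handler Observable object]
  take Component:  [Component Panel Handler Observable object] + [Component Panel Handler Observable object] + [Component Panel Handler Observable object]
  take Panel:  [Panel Handler Observable object] + [Panel Handler Observable object] + [Panel Handler Observable object]
  take Handler:  [Handler Observable object] + [Handler Observable object] + [Handler Observable object]
  take Observable:  [Observable object] + [Observable object] + [Observable object]
  take object:  [object] + [object] + [object]

[Clickable, Scrollable, Button, Dispatcher, Loader, Dialog, Extension, Component, Panel, Handler, Observable, object]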